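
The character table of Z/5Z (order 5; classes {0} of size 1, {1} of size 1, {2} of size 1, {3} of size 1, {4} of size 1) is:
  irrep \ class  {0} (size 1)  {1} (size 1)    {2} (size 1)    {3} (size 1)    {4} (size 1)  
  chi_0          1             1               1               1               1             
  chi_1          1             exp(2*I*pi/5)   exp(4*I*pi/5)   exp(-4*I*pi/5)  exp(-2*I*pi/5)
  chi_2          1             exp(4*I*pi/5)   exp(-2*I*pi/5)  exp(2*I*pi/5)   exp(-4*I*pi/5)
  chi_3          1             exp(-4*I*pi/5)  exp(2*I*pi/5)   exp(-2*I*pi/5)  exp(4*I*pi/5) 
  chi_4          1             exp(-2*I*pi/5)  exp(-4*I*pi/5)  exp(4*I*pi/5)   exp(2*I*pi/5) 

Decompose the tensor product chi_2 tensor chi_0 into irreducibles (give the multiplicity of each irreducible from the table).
chi_2 tensor chi_0 = chi_2 (all other irreducibles have multiplicity 0).

Reasoning: The character of a tensor product is the pointwise product (chi_2 * chi_0)(C) = chi_2(C) * chi_0(C):
  {0}: (1)*(1), {1}: (exp(4*I*pi/5))*(1), {2}: (exp(-2*I*pi/5))*(1), {3}: (exp(2*I*pi/5))*(1), {4}: (exp(-4*I*pi/5))*(1)
so (chi_2 * chi_0) takes values
  {0} -> 1, {1} -> exp(4*I*pi/5), {2} -> exp(-2*I*pi/5), {3} -> exp(2*I*pi/5), {4} -> exp(-4*I*pi/5).
Now take the inner product of this character with each irreducible chi from the table, <chi_2*chi_0, chi> = (1/5) sum_C |C| (chi_2*chi_0)(C) conj(chi(C)):
  <chi_2*chi_0, chi_0> = (1/5)[1*(1)*conj(1) + 1*(exp(4*I*pi/5))*conj(1) + 1*(exp(-2*I*pi/5))*conj(1) + 1*(exp(2*I*pi/5))*conj(1) + 1*(exp(-4*I*pi/5))*conj(1)]
      = (1/5)[(1) + (exp(4*I*pi/5)) + (exp(-2*I*pi/5)) + (exp(2*I*pi/5)) + (exp(-4*I*pi/5))] = 0/5 = 0
  <chi_2*chi_0, chi_1> = (1/5)[1*(1)*conj(1) + 1*(exp(4*I*pi/5))*conj(exp(2*I*pi/5)) + 1*(exp(-2*I*pi/5))*conj(exp(4*I*pi/5)) + 1*(exp(2*I*pi/5))*conj(exp(-4*I*pi/5)) + 1*(exp(-4*I*pi/5))*conj(exp(-2*I*pi/5))]
      = (1/5)[(1) + (exp(2*I*pi/5)) + (exp(4*I*pi/5)) + (exp(-4*I*pi/5)) + (exp(-2*I*pi/5))] = 0/5 = 0
  <chi_2*chi_0, chi_2> = (1/5)[1*(1)*conj(1) + 1*(exp(4*I*pi/5))*conj(exp(4*I*pi/5)) + 1*(exp(-2*I*pi/5))*conj(exp(-2*I*pi/5)) + 1*(exp(2*I*pi/5))*conj(exp(2*I*pi/5)) + 1*(exp(-4*I*pi/5))*conj(exp(-4*I*pi/5))]
      = (1/5)[(1) + (1) + (1) + (1) + (1)] = 5/5 = 1
  <chi_2*chi_0, chi_3> = (1/5)[1*(1)*conj(1) + 1*(exp(4*I*pi/5))*conj(exp(-4*I*pi/5)) + 1*(exp(-2*I*pi/5))*conj(exp(2*I*pi/5)) + 1*(exp(2*I*pi/5))*conj(exp(-2*I*pi/5)) + 1*(exp(-4*I*pi/5))*conj(exp(4*I*pi/5))]
      = (1/5)[(1) + (exp(-2*I*pi/5)) + (exp(-4*I*pi/5)) + (exp(4*I*pi/5)) + (exp(2*I*pi/5))] = 0/5 = 0
  <chi_2*chi_0, chi_4> = (1/5)[1*(1)*conj(1) + 1*(exp(4*I*pi/5))*conj(exp(-2*I*pi/5)) + 1*(exp(-2*I*pi/5))*conj(exp(-4*I*pi/5)) + 1*(exp(2*I*pi/5))*conj(exp(4*I*pi/5)) + 1*(exp(-4*I*pi/5))*conj(exp(2*I*pi/5))]
      = (1/5)[(1) + (exp(-4*I*pi/5)) + (exp(2*I*pi/5)) + (exp(-2*I*pi/5)) + (exp(4*I*pi/5))] = 0/5 = 0
(Exp terms are combined using exp(i*s)*conj(exp(i*t)) = exp(i*(s-t)), and sums of them are collapsed using the identity that for every m > 1 the m distinct m-th roots of unity sum to 0, e.g. 1 + exp(2*I*pi/3) + exp(-2*I*pi/3) = 0.)
Hence the multiplicities are chi_2: 1. Dimension check: dim(chi_2)*dim(chi_0) = 1*1 = 1 and sum (mult * dim) = 1*1 = 1.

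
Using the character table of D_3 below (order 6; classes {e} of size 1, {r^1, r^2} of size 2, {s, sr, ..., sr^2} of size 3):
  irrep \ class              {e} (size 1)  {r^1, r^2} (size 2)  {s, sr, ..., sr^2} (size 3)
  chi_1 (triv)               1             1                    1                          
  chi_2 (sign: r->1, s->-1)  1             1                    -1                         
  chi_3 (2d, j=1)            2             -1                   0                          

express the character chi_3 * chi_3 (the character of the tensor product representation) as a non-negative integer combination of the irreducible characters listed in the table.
chi_3 tensor chi_3 = chi_1 + chi_2 + chi_3 (all other irreducibles have multiplicity 0).

Why: The character of a tensor product is the pointwise product (chi_3 * chi_3)(C) = chi_3(C) * chi_3(C):
  {e}: (2)*(2), {r^1, r^2}: (-1)*(-1), {s, sr, ..., sr^2}: (0)*(0)
so (chi_3 * chi_3) takes values
  {e} -> 4, {r^1, r^2} -> 1, {s, sr, ..., sr^2} -> 0.
Now take the inner product of this character with each irreducible chi from the table, <chi_3*chi_3, chi> = (1/6) sum_C |C| (chi_3*chi_3)(C) conj(chi(C)):
  <chi_3*chi_3, chi_1> = (1/6)[1*(4)*conj(1) + 2*(1)*conj(1) + 3*(0)*conj(1)]
      = (1/6)[(4) + (2) + (0)] = 6/6 = 1
  <chi_3*chi_3, chi_2> = (1/6)[1*(4)*conj(1) + 2*(1)*conj(1) + 3*(0)*conj(-1)]
      = (1/6)[(4) + (2) + (0)] = 6/6 = 1
  <chi_3*chi_3, chi_3> = (1/6)[1*(4)*conj(2) + 2*(1)*conj(-1) + 3*(0)*conj(0)]
      = (1/6)[(8) + (-2) + (0)] = 6/6 = 1
Hence the multiplicities are chi_1: 1, chi_2: 1, chi_3: 1. Dimension check: dim(chi_3)*dim(chi_3) = 2*2 = 4 and sum (mult * dim) = 1*1 + 1*1 + 1*2 = 4.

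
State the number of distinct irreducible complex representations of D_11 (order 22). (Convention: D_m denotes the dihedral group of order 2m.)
7

Derivation: The number of irreducible complex representations of a finite group equals its number of conjugacy classes. D_11 has 7 conjugacy classes ((n+3)/2 for n odd), so D_11 (order 22) has exactly 7 irreducible complex representations.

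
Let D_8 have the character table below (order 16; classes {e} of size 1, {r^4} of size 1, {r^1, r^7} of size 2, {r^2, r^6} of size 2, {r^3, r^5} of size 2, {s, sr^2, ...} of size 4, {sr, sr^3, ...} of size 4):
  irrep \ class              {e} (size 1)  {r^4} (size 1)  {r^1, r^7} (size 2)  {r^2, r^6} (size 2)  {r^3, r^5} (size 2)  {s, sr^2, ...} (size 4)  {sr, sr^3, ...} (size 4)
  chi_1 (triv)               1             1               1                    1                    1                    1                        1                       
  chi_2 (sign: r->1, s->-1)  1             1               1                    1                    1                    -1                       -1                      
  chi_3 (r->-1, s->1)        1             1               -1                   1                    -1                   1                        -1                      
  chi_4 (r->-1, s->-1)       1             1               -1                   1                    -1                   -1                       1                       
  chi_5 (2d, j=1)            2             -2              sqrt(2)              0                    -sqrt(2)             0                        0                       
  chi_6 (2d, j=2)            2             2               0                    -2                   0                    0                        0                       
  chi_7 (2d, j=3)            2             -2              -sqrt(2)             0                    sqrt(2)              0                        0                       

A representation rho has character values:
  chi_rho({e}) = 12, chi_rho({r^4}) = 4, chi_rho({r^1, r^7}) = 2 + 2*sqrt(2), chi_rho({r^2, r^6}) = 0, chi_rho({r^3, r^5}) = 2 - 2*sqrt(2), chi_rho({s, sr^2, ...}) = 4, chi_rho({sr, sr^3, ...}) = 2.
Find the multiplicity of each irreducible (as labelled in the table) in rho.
Multiplicities: chi_1: 3, chi_2: 0, chi_3: 1, chi_4: 0, chi_5: 2, chi_6: 2, chi_7: 0.

Proof sketch: Use <chi_rho, chi> = (1/|G|) sum_C |C| * chi_rho(C) * conj(chi(C)) with |G| = 16 for each irreducible chi in the table:
  <chi_rho, chi_1> = (1/16)[1*(12)*conj(1) + 1*(4)*conj(1) + 2*(2 + 2*sqrt(2))*conj(1) + 2*(0)*conj(1) + 2*(2 - 2*sqrt(2))*conj(1) + 4*(4)*conj(1) + 4*(2)*conj(1)]
      = (1/16)[(12) + (4) + (4 + 4*sqrt(2)) + (0) + (4 - 4*sqrt(2)) + (16) + (8)] = 48/16 = 3
  <chi_rho, chi_2> = (1/16)[1*(12)*conj(1) + 1*(4)*conj(1) + 2*(2 + 2*sqrt(2))*conj(1) + 2*(0)*conj(1) + 2*(2 - 2*sqrt(2))*conj(1) + 4*(4)*conj(-1) + 4*(2)*conj(-1)]
      = (1/16)[(12) + (4) + (4 + 4*sqrt(2)) + (0) + (4 - 4*sqrt(2)) + (-16) + (-8)] = 0/16 = 0
  <chi_rho, chi_3> = (1/16)[1*(12)*conj(1) + 1*(4)*conj(1) + 2*(2 + 2*sqrt(2))*conj(-1) + 2*(0)*conj(1) + 2*(2 - 2*sqrt(2))*conj(-1) + 4*(4)*conj(1) + 4*(2)*conj(-1)]
      = (1/16)[(12) + (4) + (-4*sqrt(2) - 4) + (0) + (-4 + 4*sqrt(2)) + (16) + (-8)] = 16/16 = 1
  <chi_rho, chi_4> = (1/16)[1*(12)*conj(1) + 1*(4)*conj(1) + 2*(2 + 2*sqrt(2))*conj(-1) + 2*(0)*conj(1) + 2*(2 - 2*sqrt(2))*conj(-1) + 4*(4)*conj(-1) + 4*(2)*conj(1)]
      = (1/16)[(12) + (4) + (-4*sqrt(2) - 4) + (0) + (-4 + 4*sqrt(2)) + (-16) + (8)] = 0/16 = 0
  <chi_rho, chi_5> = (1/16)[1*(12)*conj(2) + 1*(4)*conj(-2) + 2*(2 + 2*sqrt(2))*conj(sqrt(2)) + 2*(0)*conj(0) + 2*(2 - 2*sqrt(2))*conj(-sqrt(2)) + 4*(4)*conj(0) + 4*(2)*conj(0)]
      = (1/16)[(24) + (-8) + (4*sqrt(2) + 8) + (0) + (8 - 4*sqrt(2)) + (0) + (0)] = 32/16 = 2
  <chi_rho, chi_6> = (1/16)[1*(12)*conj(2) + 1*(4)*conj(2) + 2*(2 + 2*sqrt(2))*conj(0) + 2*(0)*conj(-2) + 2*(2 - 2*sqrt(2))*conj(0) + 4*(4)*conj(0) + 4*(2)*conj(0)]
      = (1/16)[(24) + (8) + (0) + (0) + (0) + (0) + (0)] = 32/16 = 2
  <chi_rho, chi_7> = (1/16)[1*(12)*conj(2) + 1*(4)*conj(-2) + 2*(2 + 2*sqrt(2))*conj(-sqrt(2)) + 2*(0)*conj(0) + 2*(2 - 2*sqrt(2))*conj(sqrt(2)) + 4*(4)*conj(0) + 4*(2)*conj(0)]
      = (1/16)[(24) + (-8) + (-8 - 4*sqrt(2)) + (0) + (-8 + 4*sqrt(2)) + (0) + (0)] = 0/16 = 0
Dimension check: dim(rho) = sum (mult * dim) = 3*1 + 0*1 + 1*1 + 0*1 + 2*2 + 2*2 + 0*2 = 12 = chi_rho(e) = 12.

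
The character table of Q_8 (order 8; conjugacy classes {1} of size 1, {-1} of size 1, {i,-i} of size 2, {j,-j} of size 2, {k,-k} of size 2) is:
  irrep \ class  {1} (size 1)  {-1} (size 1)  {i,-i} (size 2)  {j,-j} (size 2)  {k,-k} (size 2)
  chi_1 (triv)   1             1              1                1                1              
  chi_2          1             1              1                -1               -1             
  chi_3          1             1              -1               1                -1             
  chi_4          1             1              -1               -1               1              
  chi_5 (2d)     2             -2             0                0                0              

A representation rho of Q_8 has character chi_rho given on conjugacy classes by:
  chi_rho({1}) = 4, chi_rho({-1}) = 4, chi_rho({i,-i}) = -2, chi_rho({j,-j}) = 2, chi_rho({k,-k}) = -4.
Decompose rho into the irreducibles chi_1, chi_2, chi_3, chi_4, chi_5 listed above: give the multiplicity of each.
Multiplicities: chi_1: 0, chi_2: 1, chi_3: 3, chi_4: 0, chi_5: 0.

Derivation: Use <chi_rho, chi> = (1/|G|) sum_C |C| * chi_rho(C) * conj(chi(C)) with |G| = 8 for each irreducible chi in the table:
  <chi_rho, chi_1> = (1/8)[1*(4)*conj(1) + 1*(4)*conj(1) + 2*(-2)*conj(1) + 2*(2)*conj(1) + 2*(-4)*conj(1)]
      = (1/8)[(4) + (4) + (-4) + (4) + (-8)] = 0/8 = 0
  <chi_rho, chi_2> = (1/8)[1*(4)*conj(1) + 1*(4)*conj(1) + 2*(-2)*conj(1) + 2*(2)*conj(-1) + 2*(-4)*conj(-1)]
      = (1/8)[(4) + (4) + (-4) + (-4) + (8)] = 8/8 = 1
  <chi_rho, chi_3> = (1/8)[1*(4)*conj(1) + 1*(4)*conj(1) + 2*(-2)*conj(-1) + 2*(2)*conj(1) + 2*(-4)*conj(-1)]
      = (1/8)[(4) + (4) + (4) + (4) + (8)] = 24/8 = 3
  <chi_rho, chi_4> = (1/8)[1*(4)*conj(1) + 1*(4)*conj(1) + 2*(-2)*conj(-1) + 2*(2)*conj(-1) + 2*(-4)*conj(1)]
      = (1/8)[(4) + (4) + (4) + (-4) + (-8)] = 0/8 = 0
  <chi_rho, chi_5> = (1/8)[1*(4)*conj(2) + 1*(4)*conj(-2) + 2*(-2)*conj(0) + 2*(2)*conj(0) + 2*(-4)*conj(0)]
      = (1/8)[(8) + (-8) + (0) + (0) + (0)] = 0/8 = 0
Dimension check: dim(rho) = sum (mult * dim) = 0*1 + 1*1 + 3*1 + 0*1 + 0*2 = 4 = chi_rho(e) = 4.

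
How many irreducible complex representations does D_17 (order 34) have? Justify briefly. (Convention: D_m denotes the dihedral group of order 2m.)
10

Details: The number of irreducible complex representations of a finite group equals its number of conjugacy classes. D_17 has 10 conjugacy classes ((n+3)/2 for n odd), so D_17 (order 34) has exactly 10 irreducible complex representations.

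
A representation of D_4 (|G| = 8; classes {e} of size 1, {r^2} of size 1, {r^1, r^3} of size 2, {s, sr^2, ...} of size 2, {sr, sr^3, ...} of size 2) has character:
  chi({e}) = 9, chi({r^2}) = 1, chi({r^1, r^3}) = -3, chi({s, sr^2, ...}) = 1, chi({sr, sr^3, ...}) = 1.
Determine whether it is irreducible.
Not irreducible (reducible): <chi, chi> = 13 > 1.

Working: <chi, chi> = (1/|G|) sum_C |C| * |chi(C)|^2 = (1/8)[1*|9|^2 + 1*|1|^2 + 2*|-3|^2 + 2*|1|^2 + 2*|1|^2]
  = (1/8)[(81) + (1) + (18) + (2) + (2)] = 104/8 = 13.
A character is irreducible iff <chi, chi> = 1, so this representation is reducible.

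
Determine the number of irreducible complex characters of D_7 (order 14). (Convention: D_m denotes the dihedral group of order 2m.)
5

Why: The number of irreducible complex representations of a finite group equals its number of conjugacy classes. D_7 has 5 conjugacy classes ((n+3)/2 for n odd), so D_7 (order 14) has exactly 5 irreducible complex representations.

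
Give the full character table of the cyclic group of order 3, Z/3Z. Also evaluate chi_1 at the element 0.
Character table of Z/3Z (irreps indexed chi_0,...,chi_2 with chi_k(m) = zeta_3^(k*m), zeta_3 = exp(2*pi*i/3)):
  irrep \ class  {0} (size 1)  {1} (size 1)    {2} (size 1)  
  chi_0          1             1               1             
  chi_1          1             exp(2*I*pi/3)   exp(-2*I*pi/3)
  chi_2          1             exp(-2*I*pi/3)  exp(2*I*pi/3) 

Spot check: chi_1(0) = zeta_3^(1*0) = zeta_3^0 = 1.

Explanation: Z/3Z is abelian, so all 3 irreducible complex representations are 1-dimensional. They are given by chi_k(m) = zeta_3^(k*m) for k = 0,...,2. Row orthogonality: sum_m chi_k(m) conj(chi_l(m)) = 3 * [k = l].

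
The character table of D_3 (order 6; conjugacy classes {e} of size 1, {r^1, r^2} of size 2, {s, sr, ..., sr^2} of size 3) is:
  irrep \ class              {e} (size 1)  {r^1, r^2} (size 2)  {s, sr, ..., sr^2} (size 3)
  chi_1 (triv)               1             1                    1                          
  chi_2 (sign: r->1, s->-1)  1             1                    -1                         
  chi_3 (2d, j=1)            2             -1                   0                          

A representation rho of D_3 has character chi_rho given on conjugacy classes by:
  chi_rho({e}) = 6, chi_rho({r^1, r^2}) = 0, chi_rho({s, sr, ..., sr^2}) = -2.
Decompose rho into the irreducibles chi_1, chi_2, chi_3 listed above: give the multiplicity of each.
Multiplicities: chi_1: 0, chi_2: 2, chi_3: 2.

Solution. Use <chi_rho, chi> = (1/|G|) sum_C |C| * chi_rho(C) * conj(chi(C)) with |G| = 6 for each irreducible chi in the table:
  <chi_rho, chi_1> = (1/6)[1*(6)*conj(1) + 2*(0)*conj(1) + 3*(-2)*conj(1)]
      = (1/6)[(6) + (0) + (-6)] = 0/6 = 0
  <chi_rho, chi_2> = (1/6)[1*(6)*conj(1) + 2*(0)*conj(1) + 3*(-2)*conj(-1)]
      = (1/6)[(6) + (0) + (6)] = 12/6 = 2
  <chi_rho, chi_3> = (1/6)[1*(6)*conj(2) + 2*(0)*conj(-1) + 3*(-2)*conj(0)]
      = (1/6)[(12) + (0) + (0)] = 12/6 = 2
Dimension check: dim(rho) = sum (mult * dim) = 0*1 + 2*1 + 2*2 = 6 = chi_rho(e) = 6.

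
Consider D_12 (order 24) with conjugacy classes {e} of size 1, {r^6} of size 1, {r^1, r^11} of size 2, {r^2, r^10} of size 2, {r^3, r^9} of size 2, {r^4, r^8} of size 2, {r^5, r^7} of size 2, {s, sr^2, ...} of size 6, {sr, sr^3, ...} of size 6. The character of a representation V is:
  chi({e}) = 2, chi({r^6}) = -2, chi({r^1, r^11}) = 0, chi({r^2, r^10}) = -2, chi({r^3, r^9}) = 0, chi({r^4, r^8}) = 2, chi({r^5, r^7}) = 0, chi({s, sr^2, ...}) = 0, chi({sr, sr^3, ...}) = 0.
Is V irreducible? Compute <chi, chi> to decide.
Irreducible: <chi, chi> = 1.

<chi, chi> = (1/|G|) sum_C |C| * |chi(C)|^2 = (1/24)[1*|2|^2 + 1*|-2|^2 + 2*|0|^2 + 2*|-2|^2 + 2*|0|^2 + 2*|2|^2 + 2*|0|^2 + 6*|0|^2 + 6*|0|^2]
  = (1/24)[(4) + (4) + (0) + (8) + (0) + (8) + (0) + (0) + (0)] = 24/24 = 1.
A character is irreducible iff <chi, chi> = 1, so this representation is irreducible.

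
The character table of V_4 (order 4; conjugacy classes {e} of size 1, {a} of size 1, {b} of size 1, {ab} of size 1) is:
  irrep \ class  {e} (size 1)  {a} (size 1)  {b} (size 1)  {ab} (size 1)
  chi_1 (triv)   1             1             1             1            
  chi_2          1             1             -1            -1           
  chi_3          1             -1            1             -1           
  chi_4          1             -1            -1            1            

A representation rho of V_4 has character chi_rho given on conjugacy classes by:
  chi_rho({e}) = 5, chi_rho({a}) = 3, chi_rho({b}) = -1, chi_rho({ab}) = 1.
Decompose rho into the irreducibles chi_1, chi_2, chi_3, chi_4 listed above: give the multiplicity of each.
Multiplicities: chi_1: 2, chi_2: 2, chi_3: 0, chi_4: 1.

Proof sketch: Use <chi_rho, chi> = (1/|G|) sum_C |C| * chi_rho(C) * conj(chi(C)) with |G| = 4 for each irreducible chi in the table:
  <chi_rho, chi_1> = (1/4)[1*(5)*conj(1) + 1*(3)*conj(1) + 1*(-1)*conj(1) + 1*(1)*conj(1)]
      = (1/4)[(5) + (3) + (-1) + (1)] = 8/4 = 2
  <chi_rho, chi_2> = (1/4)[1*(5)*conj(1) + 1*(3)*conj(1) + 1*(-1)*conj(-1) + 1*(1)*conj(-1)]
      = (1/4)[(5) + (3) + (1) + (-1)] = 8/4 = 2
  <chi_rho, chi_3> = (1/4)[1*(5)*conj(1) + 1*(3)*conj(-1) + 1*(-1)*conj(1) + 1*(1)*conj(-1)]
      = (1/4)[(5) + (-3) + (-1) + (-1)] = 0/4 = 0
  <chi_rho, chi_4> = (1/4)[1*(5)*conj(1) + 1*(3)*conj(-1) + 1*(-1)*conj(-1) + 1*(1)*conj(1)]
      = (1/4)[(5) + (-3) + (1) + (1)] = 4/4 = 1
Dimension check: dim(rho) = sum (mult * dim) = 2*1 + 2*1 + 0*1 + 1*1 = 5 = chi_rho(e) = 5.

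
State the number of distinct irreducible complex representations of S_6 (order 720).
11

Explanation: The number of irreducible complex representations of a finite group equals its number of conjugacy classes. Conjugacy classes in S_6 correspond to cycle types, i.e. partitions of 6; there are p(6) = 11 of them, so S_6 (order 720) has exactly 11 irreducible complex representations.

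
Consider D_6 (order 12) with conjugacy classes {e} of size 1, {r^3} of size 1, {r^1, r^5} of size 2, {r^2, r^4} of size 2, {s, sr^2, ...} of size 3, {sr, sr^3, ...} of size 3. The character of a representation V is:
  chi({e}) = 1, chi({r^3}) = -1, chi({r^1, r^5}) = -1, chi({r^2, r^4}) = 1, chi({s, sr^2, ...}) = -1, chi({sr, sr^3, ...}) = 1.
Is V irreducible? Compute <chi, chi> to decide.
Irreducible: <chi, chi> = 1.

Solution. <chi, chi> = (1/|G|) sum_C |C| * |chi(C)|^2 = (1/12)[1*|1|^2 + 1*|-1|^2 + 2*|-1|^2 + 2*|1|^2 + 3*|-1|^2 + 3*|1|^2]
  = (1/12)[(1) + (1) + (2) + (2) + (3) + (3)] = 12/12 = 1.
A character is irreducible iff <chi, chi> = 1, so this representation is irreducible.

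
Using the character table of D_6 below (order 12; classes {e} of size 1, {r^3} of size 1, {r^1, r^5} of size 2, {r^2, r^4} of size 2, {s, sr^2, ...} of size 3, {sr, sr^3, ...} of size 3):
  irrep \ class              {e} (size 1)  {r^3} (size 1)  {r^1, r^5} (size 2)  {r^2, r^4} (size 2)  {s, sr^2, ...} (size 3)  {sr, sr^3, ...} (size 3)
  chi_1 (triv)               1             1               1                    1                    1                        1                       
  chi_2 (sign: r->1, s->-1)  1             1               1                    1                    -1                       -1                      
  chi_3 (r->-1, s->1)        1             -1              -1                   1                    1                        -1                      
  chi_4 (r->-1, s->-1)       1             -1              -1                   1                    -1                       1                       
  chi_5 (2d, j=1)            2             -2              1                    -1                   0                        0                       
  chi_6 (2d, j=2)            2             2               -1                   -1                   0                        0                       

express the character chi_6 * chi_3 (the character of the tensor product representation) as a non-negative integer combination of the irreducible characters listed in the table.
chi_6 tensor chi_3 = chi_5 (all other irreducibles have multiplicity 0).

Argument: The character of a tensor product is the pointwise product (chi_6 * chi_3)(C) = chi_6(C) * chi_3(C):
  {e}: (2)*(1), {r^3}: (2)*(-1), {r^1, r^5}: (-1)*(-1), {r^2, r^4}: (-1)*(1), {s, sr^2, ...}: (0)*(1), {sr, sr^3, ...}: (0)*(-1)
so (chi_6 * chi_3) takes values
  {e} -> 2, {r^3} -> -2, {r^1, r^5} -> 1, {r^2, r^4} -> -1, {s, sr^2, ...} -> 0, {sr, sr^3, ...} -> 0.
Now take the inner product of this character with each irreducible chi from the table, <chi_6*chi_3, chi> = (1/12) sum_C |C| (chi_6*chi_3)(C) conj(chi(C)):
  <chi_6*chi_3, chi_1> = (1/12)[1*(2)*conj(1) + 1*(-2)*conj(1) + 2*(1)*conj(1) + 2*(-1)*conj(1) + 3*(0)*conj(1) + 3*(0)*conj(1)]
      = (1/12)[(2) + (-2) + (2) + (-2) + (0) + (0)] = 0/12 = 0
  <chi_6*chi_3, chi_2> = (1/12)[1*(2)*conj(1) + 1*(-2)*conj(1) + 2*(1)*conj(1) + 2*(-1)*conj(1) + 3*(0)*conj(-1) + 3*(0)*conj(-1)]
      = (1/12)[(2) + (-2) + (2) + (-2) + (0) + (0)] = 0/12 = 0
  <chi_6*chi_3, chi_3> = (1/12)[1*(2)*conj(1) + 1*(-2)*conj(-1) + 2*(1)*conj(-1) + 2*(-1)*conj(1) + 3*(0)*conj(1) + 3*(0)*conj(-1)]
      = (1/12)[(2) + (2) + (-2) + (-2) + (0) + (0)] = 0/12 = 0
  <chi_6*chi_3, chi_4> = (1/12)[1*(2)*conj(1) + 1*(-2)*conj(-1) + 2*(1)*conj(-1) + 2*(-1)*conj(1) + 3*(0)*conj(-1) + 3*(0)*conj(1)]
      = (1/12)[(2) + (2) + (-2) + (-2) + (0) + (0)] = 0/12 = 0
  <chi_6*chi_3, chi_5> = (1/12)[1*(2)*conj(2) + 1*(-2)*conj(-2) + 2*(1)*conj(1) + 2*(-1)*conj(-1) + 3*(0)*conj(0) + 3*(0)*conj(0)]
      = (1/12)[(4) + (4) + (2) + (2) + (0) + (0)] = 12/12 = 1
  <chi_6*chi_3, chi_6> = (1/12)[1*(2)*conj(2) + 1*(-2)*conj(2) + 2*(1)*conj(-1) + 2*(-1)*conj(-1) + 3*(0)*conj(0) + 3*(0)*conj(0)]
      = (1/12)[(4) + (-4) + (-2) + (2) + (0) + (0)] = 0/12 = 0
Hence the multiplicities are chi_5: 1. Dimension check: dim(chi_6)*dim(chi_3) = 2*1 = 2 and sum (mult * dim) = 1*2 = 2.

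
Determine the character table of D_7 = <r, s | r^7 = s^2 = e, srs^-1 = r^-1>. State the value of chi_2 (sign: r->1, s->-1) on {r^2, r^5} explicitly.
Conjugacy classes: {e} of size 1, {r^1, r^6} of size 2, {r^2, r^5} of size 2, {r^3, r^4} of size 2, {s, sr, ..., sr^6} of size 7.
Character table:
  irrep \ class              {e} (size 1)  {r^1, r^6} (size 2)  {r^2, r^5} (size 2)  {r^3, r^4} (size 2)  {s, sr, ..., sr^6} (size 7)
  chi_1 (triv)               1             1                    1                    1                    1                          
  chi_2 (sign: r->1, s->-1)  1             1                    1                    1                    -1                         
  chi_3 (2d, j=1)            2             2*cos(2*pi/7)        -2*cos(3*pi/7)       -2*cos(pi/7)         0                          
  chi_4 (2d, j=2)            2             -2*cos(3*pi/7)       -2*cos(pi/7)         2*cos(2*pi/7)        0                          
  chi_5 (2d, j=3)            2             -2*cos(pi/7)         2*cos(2*pi/7)        -2*cos(3*pi/7)       0                          

Spot check: chi_2 (sign: r->1, s->-1) on {r^2, r^5} = 1.

Details: D_7 has order 2*7 = 14 with 5 conjugacy classes, hence 5 irreducibles. Sum of squared dims 1 + 1 + 4 + 4 + 4 = 14 = |G|. Linear characters come from the abelianisation; the 2-dimensional irreps have character r^k -> 2*cos(2*pi*j*k/7), reflections -> 0.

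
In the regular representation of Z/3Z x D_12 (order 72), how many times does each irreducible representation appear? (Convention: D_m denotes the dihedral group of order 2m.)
Each irreducible V_i of dimension d_i appears with multiplicity d_i, i.e. rho_reg = (direct sum over all irreducibles V_i) d_i V_i. The irreducible dimensions for Z/3Z x D_12 are 1, 1, 1, 1, 1, 1, 1, 1, 1, 1, 1, 1, 2, 2, 2, 2, 2, 2, 2, 2, 2, 2, 2, 2, 2, 2, 2: 12 irreducibles of dimension 1, each with multiplicity 1; 15 irreducibles of dimension 2, each with multiplicity 2. Total dimension 12*1*1 + 15*2*2 = 72 = |G|.

Why: General theorem: in the regular representation of a finite group G, each irreducible appears with multiplicity equal to its dimension. Check: dim(rho_reg) = sum d_i^2 = 1 + 1 + 1 + 1 + 1 + 1 + 1 + 1 + 1 + 1 + 1 + 1 + 4 + 4 + 4 + 4 + 4 + 4 + 4 + 4 + 4 + 4 + 4 + 4 + 4 + 4 + 4 = 72 = |G|.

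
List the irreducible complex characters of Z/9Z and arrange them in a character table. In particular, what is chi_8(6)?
Character table of Z/9Z (irreps indexed chi_0,...,chi_8 with chi_k(m) = zeta_9^(k*m), zeta_9 = exp(2*pi*i/9)):
  irrep \ class  {0} (size 1)  {1} (size 1)    {2} (size 1)    {3} (size 1)    {4} (size 1)    {5} (size 1)    {6} (size 1)    {7} (size 1)    {8} (size 1)  
  chi_0          1             1               1               1               1               1               1               1               1             
  chi_1          1             exp(2*I*pi/9)   exp(4*I*pi/9)   exp(2*I*pi/3)   exp(8*I*pi/9)   exp(-8*I*pi/9)  exp(-2*I*pi/3)  exp(-4*I*pi/9)  exp(-2*I*pi/9)
  chi_2          1             exp(4*I*pi/9)   exp(8*I*pi/9)   exp(-2*I*pi/3)  exp(-2*I*pi/9)  exp(2*I*pi/9)   exp(2*I*pi/3)   exp(-8*I*pi/9)  exp(-4*I*pi/9)
  chi_3          1             exp(2*I*pi/3)   exp(-2*I*pi/3)  1               exp(2*I*pi/3)   exp(-2*I*pi/3)  1               exp(2*I*pi/3)   exp(-2*I*pi/3)
  chi_4          1             exp(8*I*pi/9)   exp(-2*I*pi/9)  exp(2*I*pi/3)   exp(-4*I*pi/9)  exp(4*I*pi/9)   exp(-2*I*pi/3)  exp(2*I*pi/9)   exp(-8*I*pi/9)
  chi_5          1             exp(-8*I*pi/9)  exp(2*I*pi/9)   exp(-2*I*pi/3)  exp(4*I*pi/9)   exp(-4*I*pi/9)  exp(2*I*pi/3)   exp(-2*I*pi/9)  exp(8*I*pi/9) 
  chi_6          1             exp(-2*I*pi/3)  exp(2*I*pi/3)   1               exp(-2*I*pi/3)  exp(2*I*pi/3)   1               exp(-2*I*pi/3)  exp(2*I*pi/3) 
  chi_7          1             exp(-4*I*pi/9)  exp(-8*I*pi/9)  exp(2*I*pi/3)   exp(2*I*pi/9)   exp(-2*I*pi/9)  exp(-2*I*pi/3)  exp(8*I*pi/9)   exp(4*I*pi/9) 
  chi_8          1             exp(-2*I*pi/9)  exp(-4*I*pi/9)  exp(-2*I*pi/3)  exp(-8*I*pi/9)  exp(8*I*pi/9)   exp(2*I*pi/3)   exp(4*I*pi/9)   exp(2*I*pi/9) 

Spot check: chi_8(6) = zeta_9^(8*6) = zeta_9^48 = exp(2*I*pi/3).

Solution. Z/9Z is abelian, so all 9 irreducible complex representations are 1-dimensional. They are given by chi_k(m) = zeta_9^(k*m) for k = 0,...,8. Row orthogonality: sum_m chi_k(m) conj(chi_l(m)) = 9 * [k = l].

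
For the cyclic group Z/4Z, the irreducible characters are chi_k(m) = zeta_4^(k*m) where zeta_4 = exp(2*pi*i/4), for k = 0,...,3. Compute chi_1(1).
chi_1(1) = zeta_4^1 = I

Solution. chi_1(1) = zeta_4^(1*1) = zeta_4^1. Since zeta_4^4 = 1, this equals zeta_4^1 = exp(2*pi*i*1/4) = I.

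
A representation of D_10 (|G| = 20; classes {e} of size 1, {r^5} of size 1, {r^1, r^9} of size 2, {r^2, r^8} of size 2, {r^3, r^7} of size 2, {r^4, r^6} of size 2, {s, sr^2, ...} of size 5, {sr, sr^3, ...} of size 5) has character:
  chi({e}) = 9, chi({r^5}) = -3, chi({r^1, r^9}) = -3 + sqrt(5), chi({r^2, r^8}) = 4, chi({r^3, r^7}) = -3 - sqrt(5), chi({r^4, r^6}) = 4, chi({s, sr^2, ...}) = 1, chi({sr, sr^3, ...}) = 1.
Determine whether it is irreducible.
Not irreducible (reducible): <chi, chi> = 11 > 1.

Explanation: <chi, chi> = (1/|G|) sum_C |C| * |chi(C)|^2 = (1/20)[1*|9|^2 + 1*|-3|^2 + 2*|-3 + sqrt(5)|^2 + 2*|4|^2 + 2*|-3 - sqrt(5)|^2 + 2*|4|^2 + 5*|1|^2 + 5*|1|^2]
  = (1/20)[(81) + (9) + (28 - 12*sqrt(5)) + (32) + (12*sqrt(5) + 28) + (32) + (5) + (5)] = 220/20 = 11.
A character is irreducible iff <chi, chi> = 1, so this representation is reducible.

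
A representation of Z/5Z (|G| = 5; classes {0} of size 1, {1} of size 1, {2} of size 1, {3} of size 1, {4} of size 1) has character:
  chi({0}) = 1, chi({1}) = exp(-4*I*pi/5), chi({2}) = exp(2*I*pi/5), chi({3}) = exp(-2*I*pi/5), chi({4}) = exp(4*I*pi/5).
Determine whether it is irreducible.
Irreducible: <chi, chi> = 1.

Solution. <chi, chi> = (1/|G|) sum_C |C| * |chi(C)|^2 = (1/5)[1*|1|^2 + 1*|exp(-4*I*pi/5)|^2 + 1*|exp(2*I*pi/5)|^2 + 1*|exp(-2*I*pi/5)|^2 + 1*|exp(4*I*pi/5)|^2]
  = (1/5)[(1) + (1) + (1) + (1) + (1)] = 5/5 = 1.
(Exp terms are combined using exp(i*s)*conj(exp(i*t)) = exp(i*(s-t)), and sums of them are collapsed using the identity that for every m > 1 the m distinct m-th roots of unity sum to 0, e.g. 1 + exp(2*I*pi/3) + exp(-2*I*pi/3) = 0.)
A character is irreducible iff <chi, chi> = 1, so this representation is irreducible.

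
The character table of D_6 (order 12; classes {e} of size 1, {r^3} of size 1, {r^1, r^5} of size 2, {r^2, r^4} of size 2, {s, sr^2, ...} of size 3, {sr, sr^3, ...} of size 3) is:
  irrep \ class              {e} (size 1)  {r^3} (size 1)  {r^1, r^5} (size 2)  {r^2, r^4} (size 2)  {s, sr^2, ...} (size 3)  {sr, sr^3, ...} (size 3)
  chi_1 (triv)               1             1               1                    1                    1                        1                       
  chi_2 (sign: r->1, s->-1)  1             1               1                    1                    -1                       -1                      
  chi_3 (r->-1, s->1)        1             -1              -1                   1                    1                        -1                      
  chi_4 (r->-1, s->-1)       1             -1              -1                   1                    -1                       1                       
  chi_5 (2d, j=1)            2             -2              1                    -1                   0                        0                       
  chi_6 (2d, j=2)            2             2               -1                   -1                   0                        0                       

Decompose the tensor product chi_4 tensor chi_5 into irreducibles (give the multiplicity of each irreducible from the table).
chi_4 tensor chi_5 = chi_6 (all other irreducibles have multiplicity 0).

Details: The character of a tensor product is the pointwise product (chi_4 * chi_5)(C) = chi_4(C) * chi_5(C):
  {e}: (1)*(2), {r^3}: (-1)*(-2), {r^1, r^5}: (-1)*(1), {r^2, r^4}: (1)*(-1), {s, sr^2, ...}: (-1)*(0), {sr, sr^3, ...}: (1)*(0)
so (chi_4 * chi_5) takes values
  {e} -> 2, {r^3} -> 2, {r^1, r^5} -> -1, {r^2, r^4} -> -1, {s, sr^2, ...} -> 0, {sr, sr^3, ...} -> 0.
Now take the inner product of this character with each irreducible chi from the table, <chi_4*chi_5, chi> = (1/12) sum_C |C| (chi_4*chi_5)(C) conj(chi(C)):
  <chi_4*chi_5, chi_1> = (1/12)[1*(2)*conj(1) + 1*(2)*conj(1) + 2*(-1)*conj(1) + 2*(-1)*conj(1) + 3*(0)*conj(1) + 3*(0)*conj(1)]
      = (1/12)[(2) + (2) + (-2) + (-2) + (0) + (0)] = 0/12 = 0
  <chi_4*chi_5, chi_2> = (1/12)[1*(2)*conj(1) + 1*(2)*conj(1) + 2*(-1)*conj(1) + 2*(-1)*conj(1) + 3*(0)*conj(-1) + 3*(0)*conj(-1)]
      = (1/12)[(2) + (2) + (-2) + (-2) + (0) + (0)] = 0/12 = 0
  <chi_4*chi_5, chi_3> = (1/12)[1*(2)*conj(1) + 1*(2)*conj(-1) + 2*(-1)*conj(-1) + 2*(-1)*conj(1) + 3*(0)*conj(1) + 3*(0)*conj(-1)]
      = (1/12)[(2) + (-2) + (2) + (-2) + (0) + (0)] = 0/12 = 0
  <chi_4*chi_5, chi_4> = (1/12)[1*(2)*conj(1) + 1*(2)*conj(-1) + 2*(-1)*conj(-1) + 2*(-1)*conj(1) + 3*(0)*conj(-1) + 3*(0)*conj(1)]
      = (1/12)[(2) + (-2) + (2) + (-2) + (0) + (0)] = 0/12 = 0
  <chi_4*chi_5, chi_5> = (1/12)[1*(2)*conj(2) + 1*(2)*conj(-2) + 2*(-1)*conj(1) + 2*(-1)*conj(-1) + 3*(0)*conj(0) + 3*(0)*conj(0)]
      = (1/12)[(4) + (-4) + (-2) + (2) + (0) + (0)] = 0/12 = 0
  <chi_4*chi_5, chi_6> = (1/12)[1*(2)*conj(2) + 1*(2)*conj(2) + 2*(-1)*conj(-1) + 2*(-1)*conj(-1) + 3*(0)*conj(0) + 3*(0)*conj(0)]
      = (1/12)[(4) + (4) + (2) + (2) + (0) + (0)] = 12/12 = 1
Hence the multiplicities are chi_6: 1. Dimension check: dim(chi_4)*dim(chi_5) = 1*2 = 2 and sum (mult * dim) = 1*2 = 2.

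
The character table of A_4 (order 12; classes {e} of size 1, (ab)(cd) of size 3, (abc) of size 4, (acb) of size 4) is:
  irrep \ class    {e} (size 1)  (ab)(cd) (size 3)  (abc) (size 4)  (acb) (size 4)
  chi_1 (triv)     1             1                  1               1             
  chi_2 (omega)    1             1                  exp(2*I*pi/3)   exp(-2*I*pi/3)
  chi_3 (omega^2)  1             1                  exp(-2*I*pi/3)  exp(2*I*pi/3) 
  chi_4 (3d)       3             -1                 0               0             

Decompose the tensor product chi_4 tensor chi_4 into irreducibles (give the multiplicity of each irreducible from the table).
chi_4 tensor chi_4 = chi_1 + chi_2 + chi_3 + 2*chi_4 (all other irreducibles have multiplicity 0).

Explanation: The character of a tensor product is the pointwise product (chi_4 * chi_4)(C) = chi_4(C) * chi_4(C):
  {e}: (3)*(3), (ab)(cd): (-1)*(-1), (abc): (0)*(0), (acb): (0)*(0)
so (chi_4 * chi_4) takes values
  {e} -> 9, (ab)(cd) -> 1, (abc) -> 0, (acb) -> 0.
Now take the inner product of this character with each irreducible chi from the table, <chi_4*chi_4, chi> = (1/12) sum_C |C| (chi_4*chi_4)(C) conj(chi(C)):
  <chi_4*chi_4, chi_1> = (1/12)[1*(9)*conj(1) + 3*(1)*conj(1) + 4*(0)*conj(1) + 4*(0)*conj(1)]
      = (1/12)[(9) + (3) + (0) + (0)] = 12/12 = 1
  <chi_4*chi_4, chi_2> = (1/12)[1*(9)*conj(1) + 3*(1)*conj(1) + 4*(0)*conj(exp(2*I*pi/3)) + 4*(0)*conj(exp(-2*I*pi/3))]
      = (1/12)[(9) + (3) + (0) + (0)] = 12/12 = 1
  <chi_4*chi_4, chi_3> = (1/12)[1*(9)*conj(1) + 3*(1)*conj(1) + 4*(0)*conj(exp(-2*I*pi/3)) + 4*(0)*conj(exp(2*I*pi/3))]
      = (1/12)[(9) + (3) + (0) + (0)] = 12/12 = 1
  <chi_4*chi_4, chi_4> = (1/12)[1*(9)*conj(3) + 3*(1)*conj(-1) + 4*(0)*conj(0) + 4*(0)*conj(0)]
      = (1/12)[(27) + (-3) + (0) + (0)] = 24/12 = 2
(Exp terms are combined using exp(i*s)*conj(exp(i*t)) = exp(i*(s-t)), and sums of them are collapsed using the identity that for every m > 1 the m distinct m-th roots of unity sum to 0, e.g. 1 + exp(2*I*pi/3) + exp(-2*I*pi/3) = 0.)
Hence the multiplicities are chi_1: 1, chi_2: 1, chi_3: 1, chi_4: 2. Dimension check: dim(chi_4)*dim(chi_4) = 3*3 = 9 and sum (mult * dim) = 1*1 + 1*1 + 1*1 + 2*3 = 9.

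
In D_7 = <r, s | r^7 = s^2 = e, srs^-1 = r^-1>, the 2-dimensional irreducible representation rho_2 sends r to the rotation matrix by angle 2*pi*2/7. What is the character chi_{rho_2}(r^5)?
chi_{rho_2}(r^5) = 2*cos(2*pi*2*5/7) = -2*cos(pi/7)

rho_2(r^5) is rotation by angle 2*pi*2*5/7, whose trace is 2*cos(2*pi*2*5/7) = -2*cos(pi/7).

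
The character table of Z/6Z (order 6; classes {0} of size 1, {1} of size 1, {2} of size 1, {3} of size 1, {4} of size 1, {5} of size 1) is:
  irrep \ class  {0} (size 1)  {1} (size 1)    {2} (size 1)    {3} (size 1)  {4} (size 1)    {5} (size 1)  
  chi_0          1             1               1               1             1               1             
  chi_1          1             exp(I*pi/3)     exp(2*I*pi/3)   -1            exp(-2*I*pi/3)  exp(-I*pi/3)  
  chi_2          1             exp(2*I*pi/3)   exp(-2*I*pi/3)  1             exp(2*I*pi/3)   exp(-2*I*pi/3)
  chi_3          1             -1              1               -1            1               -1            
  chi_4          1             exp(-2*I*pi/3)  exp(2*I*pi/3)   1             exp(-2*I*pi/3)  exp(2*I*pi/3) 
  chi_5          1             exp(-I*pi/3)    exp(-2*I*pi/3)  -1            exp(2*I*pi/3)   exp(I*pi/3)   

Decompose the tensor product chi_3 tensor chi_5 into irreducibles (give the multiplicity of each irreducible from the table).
chi_3 tensor chi_5 = chi_2 (all other irreducibles have multiplicity 0).

Solution. The character of a tensor product is the pointwise product (chi_3 * chi_5)(C) = chi_3(C) * chi_5(C):
  {0}: (1)*(1), {1}: (-1)*(exp(-I*pi/3)), {2}: (1)*(exp(-2*I*pi/3)), {3}: (-1)*(-1), {4}: (1)*(exp(2*I*pi/3)), {5}: (-1)*(exp(I*pi/3))
so (chi_3 * chi_5) takes values
  {0} -> 1, {1} -> -exp(-I*pi/3), {2} -> exp(-2*I*pi/3), {3} -> 1, {4} -> exp(2*I*pi/3), {5} -> -exp(I*pi/3).
Now take the inner product of this character with each irreducible chi from the table, <chi_3*chi_5, chi> = (1/6) sum_C |C| (chi_3*chi_5)(C) conj(chi(C)):
  <chi_3*chi_5, chi_0> = (1/6)[1*(1)*conj(1) + 1*(-exp(-I*pi/3))*conj(1) + 1*(exp(-2*I*pi/3))*conj(1) + 1*(1)*conj(1) + 1*(exp(2*I*pi/3))*conj(1) + 1*(-exp(I*pi/3))*conj(1)]
      = (1/6)[(1) + (-exp(-I*pi/3)) + (exp(-2*I*pi/3)) + (1) + (exp(2*I*pi/3)) + (-exp(I*pi/3))] = 0/6 = 0
  <chi_3*chi_5, chi_1> = (1/6)[1*(1)*conj(1) + 1*(-exp(-I*pi/3))*conj(exp(I*pi/3)) + 1*(exp(-2*I*pi/3))*conj(exp(2*I*pi/3)) + 1*(1)*conj(-1) + 1*(exp(2*I*pi/3))*conj(exp(-2*I*pi/3)) + 1*(-exp(I*pi/3))*conj(exp(-I*pi/3))]
      = (1/6)[(1) + (-exp(-2*I*pi/3)) + (exp(2*I*pi/3)) + (-1) + (exp(-2*I*pi/3)) + (-exp(2*I*pi/3))] = 0/6 = 0
  <chi_3*chi_5, chi_2> = (1/6)[1*(1)*conj(1) + 1*(-exp(-I*pi/3))*conj(exp(2*I*pi/3)) + 1*(exp(-2*I*pi/3))*conj(exp(-2*I*pi/3)) + 1*(1)*conj(1) + 1*(exp(2*I*pi/3))*conj(exp(2*I*pi/3)) + 1*(-exp(I*pi/3))*conj(exp(-2*I*pi/3))]
      = (1/6)[(1) + (1) + (1) + (1) + (1) + (1)] = 6/6 = 1
  <chi_3*chi_5, chi_3> = (1/6)[1*(1)*conj(1) + 1*(-exp(-I*pi/3))*conj(-1) + 1*(exp(-2*I*pi/3))*conj(1) + 1*(1)*conj(-1) + 1*(exp(2*I*pi/3))*conj(1) + 1*(-exp(I*pi/3))*conj(-1)]
      = (1/6)[(1) + (exp(-I*pi/3)) + (exp(-2*I*pi/3)) + (-1) + (exp(2*I*pi/3)) + (exp(I*pi/3))] = 0/6 = 0
  <chi_3*chi_5, chi_4> = (1/6)[1*(1)*conj(1) + 1*(-exp(-I*pi/3))*conj(exp(-2*I*pi/3)) + 1*(exp(-2*I*pi/3))*conj(exp(2*I*pi/3)) + 1*(1)*conj(1) + 1*(exp(2*I*pi/3))*conj(exp(-2*I*pi/3)) + 1*(-exp(I*pi/3))*conj(exp(2*I*pi/3))]
      = (1/6)[(1) + (-exp(I*pi/3)) + (exp(2*I*pi/3)) + (1) + (exp(-2*I*pi/3)) + (-exp(-I*pi/3))] = 0/6 = 0
  <chi_3*chi_5, chi_5> = (1/6)[1*(1)*conj(1) + 1*(-exp(-I*pi/3))*conj(exp(-I*pi/3)) + 1*(exp(-2*I*pi/3))*conj(exp(-2*I*pi/3)) + 1*(1)*conj(-1) + 1*(exp(2*I*pi/3))*conj(exp(2*I*pi/3)) + 1*(-exp(I*pi/3))*conj(exp(I*pi/3))]
      = (1/6)[(1) + (-1) + (1) + (-1) + (1) + (-1)] = 0/6 = 0
(Exp terms are combined using exp(i*s)*conj(exp(i*t)) = exp(i*(s-t)), and sums of them are collapsed using the identity that for every m > 1 the m distinct m-th roots of unity sum to 0, e.g. 1 + exp(2*I*pi/3) + exp(-2*I*pi/3) = 0.)
Hence the multiplicities are chi_2: 1. Dimension check: dim(chi_3)*dim(chi_5) = 1*1 = 1 and sum (mult * dim) = 1*1 = 1.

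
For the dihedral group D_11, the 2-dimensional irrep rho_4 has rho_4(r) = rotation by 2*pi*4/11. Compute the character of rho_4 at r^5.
chi_{rho_4}(r^5) = 2*cos(2*pi*4*5/11) = 2*cos(4*pi/11)

Derivation: rho_4(r^5) is rotation by angle 2*pi*4*5/11, whose trace is 2*cos(2*pi*4*5/11) = 2*cos(4*pi/11).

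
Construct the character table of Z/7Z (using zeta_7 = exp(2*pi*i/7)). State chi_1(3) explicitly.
Character table of Z/7Z (irreps indexed chi_0,...,chi_6 with chi_k(m) = zeta_7^(k*m), zeta_7 = exp(2*pi*i/7)):
  irrep \ class  {0} (size 1)  {1} (size 1)    {2} (size 1)    {3} (size 1)    {4} (size 1)    {5} (size 1)    {6} (size 1)  
  chi_0          1             1               1               1               1               1               1             
  chi_1          1             exp(2*I*pi/7)   exp(4*I*pi/7)   exp(6*I*pi/7)   exp(-6*I*pi/7)  exp(-4*I*pi/7)  exp(-2*I*pi/7)
  chi_2          1             exp(4*I*pi/7)   exp(-6*I*pi/7)  exp(-2*I*pi/7)  exp(2*I*pi/7)   exp(6*I*pi/7)   exp(-4*I*pi/7)
  chi_3          1             exp(6*I*pi/7)   exp(-2*I*pi/7)  exp(4*I*pi/7)   exp(-4*I*pi/7)  exp(2*I*pi/7)   exp(-6*I*pi/7)
  chi_4          1             exp(-6*I*pi/7)  exp(2*I*pi/7)   exp(-4*I*pi/7)  exp(4*I*pi/7)   exp(-2*I*pi/7)  exp(6*I*pi/7) 
  chi_5          1             exp(-4*I*pi/7)  exp(6*I*pi/7)   exp(2*I*pi/7)   exp(-2*I*pi/7)  exp(-6*I*pi/7)  exp(4*I*pi/7) 
  chi_6          1             exp(-2*I*pi/7)  exp(-4*I*pi/7)  exp(-6*I*pi/7)  exp(6*I*pi/7)   exp(4*I*pi/7)   exp(2*I*pi/7) 

Spot check: chi_1(3) = zeta_7^(1*3) = zeta_7^3 = exp(6*I*pi/7).

Derivation: Z/7Z is abelian, so all 7 irreducible complex representations are 1-dimensional. They are given by chi_k(m) = zeta_7^(k*m) for k = 0,...,6. Row orthogonality: sum_m chi_k(m) conj(chi_l(m)) = 7 * [k = l].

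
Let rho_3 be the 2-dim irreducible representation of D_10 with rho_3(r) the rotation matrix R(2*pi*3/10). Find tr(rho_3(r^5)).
chi_{rho_3}(r^5) = 2*cos(2*pi*3*5/10) = -2

rho_3(r^5) is rotation by angle 2*pi*3*5/10, whose trace is 2*cos(2*pi*3*5/10) = -2.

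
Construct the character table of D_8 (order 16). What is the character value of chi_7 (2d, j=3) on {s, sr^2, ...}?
Conjugacy classes: {e} of size 1, {r^4} of size 1, {r^1, r^7} of size 2, {r^2, r^6} of size 2, {r^3, r^5} of size 2, {s, sr^2, ...} of size 4, {sr, sr^3, ...} of size 4.
Character table:
  irrep \ class              {e} (size 1)  {r^4} (size 1)  {r^1, r^7} (size 2)  {r^2, r^6} (size 2)  {r^3, r^5} (size 2)  {s, sr^2, ...} (size 4)  {sr, sr^3, ...} (size 4)
  chi_1 (triv)               1             1               1                    1                    1                    1                        1                       
  chi_2 (sign: r->1, s->-1)  1             1               1                    1                    1                    -1                       -1                      
  chi_3 (r->-1, s->1)        1             1               -1                   1                    -1                   1                        -1                      
  chi_4 (r->-1, s->-1)       1             1               -1                   1                    -1                   -1                       1                       
  chi_5 (2d, j=1)            2             -2              sqrt(2)              0                    -sqrt(2)             0                        0                       
  chi_6 (2d, j=2)            2             2               0                    -2                   0                    0                        0                       
  chi_7 (2d, j=3)            2             -2              -sqrt(2)             0                    sqrt(2)              0                        0                       

Spot check: chi_7 (2d, j=3) on {s, sr^2, ...} = 0.

Derivation: D_8 has order 2*8 = 16 with 7 conjugacy classes, hence 7 irreducibles. Sum of squared dims 1 + 1 + 1 + 1 + 4 + 4 + 4 = 16 = |G|. Linear characters come from the abelianisation; the 2-dimensional irreps have character r^k -> 2*cos(2*pi*j*k/8), reflections -> 0.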